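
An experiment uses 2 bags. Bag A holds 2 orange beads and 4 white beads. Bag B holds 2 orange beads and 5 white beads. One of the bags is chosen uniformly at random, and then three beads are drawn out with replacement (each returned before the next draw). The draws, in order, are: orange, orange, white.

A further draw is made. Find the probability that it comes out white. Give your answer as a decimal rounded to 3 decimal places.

For each hypothesis, P(data | H) works out to: P(data | bag A) = (2/6)(2/6)(4/6) = 0.074074; P(data | bag B) = (2/7)(2/7)(5/7) = 0.058309.
Multiplying each by its prior: 1/2 · 0.074074 = 0.037037, 1/2 · 0.058309 = 0.029155; with total 0.066192.
Normalising, the posterior is P(bag A | data) = 0.55954, P(bag B | data) = 0.44046.
So P(white next | data) = Σ P(white next | H) P(H | data) = (2/3)(0.55954) + (5/7)(0.44046) = 0.68764.

0.688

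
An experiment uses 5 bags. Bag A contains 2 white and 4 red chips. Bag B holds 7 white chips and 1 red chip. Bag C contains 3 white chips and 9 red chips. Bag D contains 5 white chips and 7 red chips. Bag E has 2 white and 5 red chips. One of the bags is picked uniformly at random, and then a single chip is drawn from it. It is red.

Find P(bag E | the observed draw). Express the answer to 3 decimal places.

0.252

Compute the likelihood of this draw for each case: P(data | bag A) = (4/6) = 2/3; P(data | bag B) = (1/8) = 1/8; P(data | bag C) = (9/12) = 3/4; P(data | bag D) = (7/12) = 7/12; P(data | bag E) = (5/7) = 5/7.
Weighting by the prior gives 1/5 · 2/3 = 2/15, 1/5 · 1/8 = 1/40, 1/5 · 3/4 = 3/20, 1/5 · 7/12 = 7/60, 1/5 · 5/7 = 1/7; with total 159/280.
So P(bag E | data) = (1/7) / (159/280) = 40/159.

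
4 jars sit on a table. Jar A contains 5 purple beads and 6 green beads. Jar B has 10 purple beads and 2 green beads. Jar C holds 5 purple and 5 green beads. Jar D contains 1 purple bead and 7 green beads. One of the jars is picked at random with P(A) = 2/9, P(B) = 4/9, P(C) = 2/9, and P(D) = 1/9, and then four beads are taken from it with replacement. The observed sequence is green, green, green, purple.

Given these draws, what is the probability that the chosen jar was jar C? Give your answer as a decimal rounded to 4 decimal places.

0.3363

Compute the likelihood of the observed sequence for each case: P(data | jar A) = (6/11)(6/11)(6/11)(5/11) = 0.073765; P(data | jar B) = (2/12)(2/12)(2/12)(10/12) = 0.003858; P(data | jar C) = (5/10)(5/10)(5/10)(5/10) = 0.0625; P(data | jar D) = (7/8)(7/8)(7/8)(1/8) = 0.08374.
Weighting by the prior gives 2/9 · 0.073765 = 0.016392, 4/9 · 0.003858 = 0.0017147, 2/9 · 0.0625 = 0.013889, 1/9 · 0.08374 = 0.0093045; summing to 0.0413.
Therefore the posterior P(jar C | data) = (0.013889) / (0.0413) = 0.33629.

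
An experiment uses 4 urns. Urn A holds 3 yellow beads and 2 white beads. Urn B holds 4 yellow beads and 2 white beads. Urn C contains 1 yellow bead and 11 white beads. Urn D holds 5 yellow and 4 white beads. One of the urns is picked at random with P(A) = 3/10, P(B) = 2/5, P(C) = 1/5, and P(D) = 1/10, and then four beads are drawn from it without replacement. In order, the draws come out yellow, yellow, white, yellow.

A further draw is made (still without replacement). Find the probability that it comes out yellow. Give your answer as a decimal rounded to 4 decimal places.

The likelihood of the observed sequence under each hypothesis: P(data | urn A) = (3/5)(2/4)(2/3)(1/2) = 1/10; P(data | urn B) = (4/6)(3/5)(2/4)(2/3) = 2/15; P(data | urn C) = (1/12)(0/11) = 0; P(data | urn D) = (5/9)(4/8)(4/7)(3/6) = 5/63.
The prior-weighted likelihoods are 3/10 · 1/10 = 3/100, 2/5 · 2/15 = 4/75, 1/5 · 0 = 0, 1/10 · 5/63 = 1/126; summing to 23/252.
Dividing through by the total gives posterior P(urn A | data) = 189/575, P(urn B | data) = 336/575, P(urn C | data) = 0, P(urn D | data) = 2/23.
So P(yellow next | data) = Σ P(yellow next | H) P(H | data) = (0)(189/575) + (1/2)(336/575) + (2/5)(2/23) = 188/575.

0.3270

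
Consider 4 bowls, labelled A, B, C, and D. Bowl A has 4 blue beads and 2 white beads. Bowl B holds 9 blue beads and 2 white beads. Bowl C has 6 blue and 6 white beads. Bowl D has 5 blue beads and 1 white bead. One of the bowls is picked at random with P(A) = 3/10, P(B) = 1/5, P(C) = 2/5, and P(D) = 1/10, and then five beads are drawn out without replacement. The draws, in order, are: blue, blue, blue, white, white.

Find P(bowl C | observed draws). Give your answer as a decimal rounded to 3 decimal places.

The likelihood of the observed sequence under each hypothesis: P(data | bowl A) = (4/6)(3/5)(2/4)(2/3)(1/2) = 1/15; P(data | bowl B) = (9/11)(8/10)(7/9)(2/8)(1/7) = 1/55; P(data | bowl C) = (6/12)(5/11)(4/10)(6/9)(5/8) = 5/132; P(data | bowl D) = (5/6)(4/5)(3/4)(1/3)(0/2) = 0.
Weighting by the prior gives 3/10 · 1/15 = 1/50, 1/5 · 1/55 = 1/275, 2/5 · 5/132 = 1/66, 1/10 · 0 = 0; summing to 32/825.
By Bayes' rule, P(bowl C | data) = (1/66) / (32/825) = 25/64.

0.391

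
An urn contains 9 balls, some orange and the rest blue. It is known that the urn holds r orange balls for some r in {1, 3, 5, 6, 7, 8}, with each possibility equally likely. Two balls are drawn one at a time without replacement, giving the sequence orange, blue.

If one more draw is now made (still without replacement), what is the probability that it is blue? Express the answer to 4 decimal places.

0.4252

For each hypothesis, P(data | H) works out to: P(data | r = 1) = (1/9)(8/8) = 1/9; P(data | r = 3) = (3/9)(6/8) = 1/4; P(data | r = 5) = (5/9)(4/8) = 5/18; P(data | r = 6) = (6/9)(3/8) = 1/4; P(data | r = 7) = (7/9)(2/8) = 7/36; P(data | r = 8) = (8/9)(1/8) = 1/9.
Weighting by the prior gives 1/6 · 1/9 = 1/54, 1/6 · 1/4 = 1/24, 1/6 · 5/18 = 5/108, 1/6 · 1/4 = 1/24, 1/6 · 7/36 = 7/216, 1/6 · 1/9 = 1/54; these sum to 43/216.
Normalising, the posterior is P(r = 1 | data) = 4/43, P(r = 3 | data) = 9/43, P(r = 5 | data) = 10/43, P(r = 6 | data) = 9/43, P(r = 7 | data) = 7/43, P(r = 8 | data) = 4/43.
Averaging over the posterior, P(blue next | data) = (1)(4/43) + (5/7)(9/43) + (3/7)(10/43) + (2/7)(9/43) + (1/7)(7/43) + (0)(4/43) = 128/301.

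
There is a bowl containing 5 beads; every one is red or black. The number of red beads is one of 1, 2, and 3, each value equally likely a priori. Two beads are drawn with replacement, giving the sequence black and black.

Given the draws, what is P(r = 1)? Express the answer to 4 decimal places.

0.5517

Under each hypothesis, the probability of the observed sequence is: P(data | r = 1) = (4/5)(4/5) = 16/25; P(data | r = 2) = (3/5)(3/5) = 9/25; P(data | r = 3) = (2/5)(2/5) = 4/25.
Multiplying each by its prior: 1/3 · 16/25 = 16/75, 1/3 · 9/25 = 3/25, 1/3 · 4/25 = 4/75; these sum to 29/75.
By Bayes' rule, P(r = 1 | data) = (16/75) / (29/75) = 16/29.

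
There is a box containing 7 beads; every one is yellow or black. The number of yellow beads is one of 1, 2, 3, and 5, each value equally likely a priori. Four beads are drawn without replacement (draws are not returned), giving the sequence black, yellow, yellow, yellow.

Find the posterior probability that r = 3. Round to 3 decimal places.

0.167

The likelihood of the observed sequence under each hypothesis: P(data | r = 1) = (6/7)(1/6)(0/5) = 0; P(data | r = 2) = (5/7)(2/6)(1/5)(0/4) = 0; P(data | r = 3) = (4/7)(3/6)(2/5)(1/4) = 1/35; P(data | r = 5) = (2/7)(5/6)(4/5)(3/4) = 1/7.
Multiplying each by its prior: 1/4 · 0 = 0, 1/4 · 0 = 0, 1/4 · 1/35 = 1/140, 1/4 · 1/7 = 1/28; these sum to 3/70.
So P(r = 3 | data) = (1/140) / (3/70) = 1/6.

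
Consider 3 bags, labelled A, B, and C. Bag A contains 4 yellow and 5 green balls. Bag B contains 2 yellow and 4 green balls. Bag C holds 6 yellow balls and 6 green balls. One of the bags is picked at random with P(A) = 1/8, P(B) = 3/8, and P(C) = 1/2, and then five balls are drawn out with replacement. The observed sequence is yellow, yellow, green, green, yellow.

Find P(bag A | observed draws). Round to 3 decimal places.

0.134

Under each hypothesis, the probability of the observed sequence is: P(data | bag A) = (4/9)(4/9)(5/9)(5/9)(4/9) = 0.027096; P(data | bag B) = (2/6)(2/6)(4/6)(4/6)(2/6) = 0.016461; P(data | bag C) = (6/12)(6/12)(6/12)(6/12)(6/12) = 0.03125.
Weighting by the prior gives 1/8 · 0.027096 = 0.003387, 3/8 · 0.016461 = 0.0061728, 1/2 · 0.03125 = 0.015625; summing to 0.025185.
By Bayes' rule, P(bag A | data) = (0.003387) / (0.025185) = 0.13449.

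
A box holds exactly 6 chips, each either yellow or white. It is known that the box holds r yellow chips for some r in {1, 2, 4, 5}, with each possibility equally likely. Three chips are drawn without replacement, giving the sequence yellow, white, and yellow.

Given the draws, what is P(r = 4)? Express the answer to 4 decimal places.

0.4615

Under each hypothesis, the probability of the observed sequence is: P(data | r = 1) = (1/6)(5/5)(0/4) = 0; P(data | r = 2) = (2/6)(4/5)(1/4) = 1/15; P(data | r = 4) = (4/6)(2/5)(3/4) = 1/5; P(data | r = 5) = (5/6)(1/5)(4/4) = 1/6.
Weighting by the prior gives 1/4 · 0 = 0, 1/4 · 1/15 = 1/60, 1/4 · 1/5 = 1/20, 1/4 · 1/6 = 1/24; these sum to 13/120.
So P(r = 4 | data) = (1/20) / (13/120) = 6/13.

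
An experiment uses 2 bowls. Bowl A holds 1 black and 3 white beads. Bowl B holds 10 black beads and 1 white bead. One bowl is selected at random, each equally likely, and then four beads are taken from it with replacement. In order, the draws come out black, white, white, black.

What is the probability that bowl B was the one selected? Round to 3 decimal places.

Compute the likelihood of the observed sequence for each case: P(data | bowl A) = (1/4)(3/4)(3/4)(1/4) = 0.035156; P(data | bowl B) = (10/11)(1/11)(1/11)(10/11) = 0.0068301.
The prior-weighted likelihoods are 1/2 · 0.035156 = 0.017578, 1/2 · 0.0068301 = 0.0034151; with total 0.020993.
Therefore the posterior P(bowl B | data) = (0.0034151) / (0.020993) = 0.16267.

0.163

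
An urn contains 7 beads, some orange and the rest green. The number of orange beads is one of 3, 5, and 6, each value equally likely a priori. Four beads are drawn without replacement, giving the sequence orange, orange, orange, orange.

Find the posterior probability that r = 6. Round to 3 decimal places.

0.750

For each hypothesis, P(data | H) works out to: P(data | r = 3) = (3/7)(2/6)(1/5)(0/4) = 0; P(data | r = 5) = (5/7)(4/6)(3/5)(2/4) = 1/7; P(data | r = 6) = (6/7)(5/6)(4/5)(3/4) = 3/7.
Weighting by the prior gives 1/3 · 0 = 0, 1/3 · 1/7 = 1/21, 1/3 · 3/7 = 1/7; these sum to 4/21.
Hence P(r = 6 | data) = (1/7) / (4/21) = 3/4.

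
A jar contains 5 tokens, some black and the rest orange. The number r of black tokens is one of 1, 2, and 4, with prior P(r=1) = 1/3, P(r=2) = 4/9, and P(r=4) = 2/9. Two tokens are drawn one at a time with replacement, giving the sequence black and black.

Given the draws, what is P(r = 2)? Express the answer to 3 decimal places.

0.314

The likelihood of the observed sequence under each hypothesis: P(data | r = 1) = (1/5)(1/5) = 1/25; P(data | r = 2) = (2/5)(2/5) = 4/25; P(data | r = 4) = (4/5)(4/5) = 16/25.
Multiplying each by its prior: 1/3 · 1/25 = 1/75, 4/9 · 4/25 = 16/225, 2/9 · 16/25 = 32/225; summing to 17/75.
By Bayes' rule, P(r = 2 | data) = (16/225) / (17/75) = 16/51.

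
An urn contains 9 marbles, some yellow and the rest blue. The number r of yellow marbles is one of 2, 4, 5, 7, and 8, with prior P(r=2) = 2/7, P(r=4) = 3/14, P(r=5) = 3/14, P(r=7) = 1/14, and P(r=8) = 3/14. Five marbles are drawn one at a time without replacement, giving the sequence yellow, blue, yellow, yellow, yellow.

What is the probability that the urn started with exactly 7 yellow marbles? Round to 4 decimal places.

0.1972

The likelihood of the observed sequence under each hypothesis: P(data | r = 2) = (2/9)(7/8)(1/7)(0/6) = 0; P(data | r = 4) = (4/9)(5/8)(3/7)(2/6)(1/5) = 0.0079365; P(data | r = 5) = (5/9)(4/8)(4/7)(3/6)(2/5) = 0.031746; P(data | r = 7) = (7/9)(2/8)(6/7)(5/6)(4/5) = 0.11111; P(data | r = 8) = (8/9)(1/8)(7/7)(6/6)(5/5) = 0.11111.
Multiplying each by its prior: 2/7 · 0 = 0, 3/14 · 0.0079365 = 0.0017007, 3/14 · 0.031746 = 0.0068027, 1/14 · 0.11111 = 0.0079365, 3/14 · 0.11111 = 0.02381; these sum to 0.040249.
Hence P(r = 7 | data) = (0.0079365) / (0.040249) = 0.19718.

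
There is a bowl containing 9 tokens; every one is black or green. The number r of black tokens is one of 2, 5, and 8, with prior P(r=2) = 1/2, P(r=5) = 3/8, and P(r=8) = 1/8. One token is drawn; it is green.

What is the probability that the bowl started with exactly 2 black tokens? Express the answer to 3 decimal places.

Under each hypothesis, the probability of this draw is: P(data | r = 2) = (7/9) = 7/9; P(data | r = 5) = (4/9) = 4/9; P(data | r = 8) = (1/9) = 1/9.
Multiplying each by its prior: 1/2 · 7/9 = 7/18, 3/8 · 4/9 = 1/6, 1/8 · 1/9 = 1/72; summing to 41/72.
Therefore the posterior P(r = 2 | data) = (7/18) / (41/72) = 28/41.

0.683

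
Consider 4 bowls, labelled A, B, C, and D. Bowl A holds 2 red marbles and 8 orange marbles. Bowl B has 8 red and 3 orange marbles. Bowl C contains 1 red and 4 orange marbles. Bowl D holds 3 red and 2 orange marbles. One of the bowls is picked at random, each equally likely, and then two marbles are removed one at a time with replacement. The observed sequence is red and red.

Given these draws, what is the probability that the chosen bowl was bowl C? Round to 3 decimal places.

0.041

Compute the likelihood of the observed sequence for each case: P(data | bowl A) = (2/10)(2/10) = 0.04; P(data | bowl B) = (8/11)(8/11) = 0.52893; P(data | bowl C) = (1/5)(1/5) = 0.04; P(data | bowl D) = (3/5)(3/5) = 0.36.
The prior-weighted likelihoods are 1/4 · 0.04 = 0.01, 1/4 · 0.52893 = 0.13223, 1/4 · 0.04 = 0.01, 1/4 · 0.36 = 0.09; with total 0.24223.
By Bayes' rule, P(bowl C | data) = (0.01) / (0.24223) = 0.041283.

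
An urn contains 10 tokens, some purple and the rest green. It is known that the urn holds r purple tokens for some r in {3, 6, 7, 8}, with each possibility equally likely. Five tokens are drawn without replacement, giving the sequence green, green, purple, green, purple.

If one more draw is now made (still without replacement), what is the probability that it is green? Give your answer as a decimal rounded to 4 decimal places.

0.5161

Under each hypothesis, the probability of the observed sequence is: P(data | r = 3) = (7/10)(6/9)(3/8)(5/7)(2/6) = 0.041667; P(data | r = 6) = (4/10)(3/9)(6/8)(2/7)(5/6) = 0.02381; P(data | r = 7) = (3/10)(2/9)(7/8)(1/7)(6/6) = 0.0083333; P(data | r = 8) = (2/10)(1/9)(8/8)(0/7) = 0.
The prior-weighted likelihoods are 1/4 · 0.041667 = 0.010417, 1/4 · 0.02381 = 0.0059524, 1/4 · 0.0083333 = 0.0020833, 1/4 · 0 = 0; these sum to 0.018452.
The posterior is then P(r = 3 | data) = 0.56452, P(r = 6 | data) = 0.32258, P(r = 7 | data) = 0.1129, P(r = 8 | data) = 0.
Averaging over the posterior, P(green next | data) = (4/5)(0.56452) + (1/5)(0.32258) + (0)(0.1129) = 0.51613.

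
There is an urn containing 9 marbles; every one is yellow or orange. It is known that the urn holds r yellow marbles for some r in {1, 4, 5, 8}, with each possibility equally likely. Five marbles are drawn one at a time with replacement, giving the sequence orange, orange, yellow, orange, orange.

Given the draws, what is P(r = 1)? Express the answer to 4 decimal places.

For each hypothesis, P(data | H) works out to: P(data | r = 1) = (8/9)(8/9)(1/9)(8/9)(8/9) = 0.069366; P(data | r = 4) = (5/9)(5/9)(4/9)(5/9)(5/9) = 0.042338; P(data | r = 5) = (4/9)(4/9)(5/9)(4/9)(4/9) = 0.021677; P(data | r = 8) = (1/9)(1/9)(8/9)(1/9)(1/9) = 0.00013548.
Weighting by the prior gives 1/4 · 0.069366 = 0.017342, 1/4 · 0.042338 = 0.010584, 1/4 · 0.021677 = 0.0054192, 1/4 · 0.00013548 = 3.387e-05; these sum to 0.033379.
So P(r = 1 | data) = (0.017342) / (0.033379) = 0.51953.

0.5195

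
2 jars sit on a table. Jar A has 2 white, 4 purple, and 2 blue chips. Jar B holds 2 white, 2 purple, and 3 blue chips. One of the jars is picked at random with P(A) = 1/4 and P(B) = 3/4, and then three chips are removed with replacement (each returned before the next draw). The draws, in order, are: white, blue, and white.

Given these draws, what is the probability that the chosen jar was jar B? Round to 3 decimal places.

Under each hypothesis, the probability of the observed sequence is: P(data | jar A) = (2/8)(2/8)(2/8) = 0.015625; P(data | jar B) = (2/7)(3/7)(2/7) = 0.034985.
The prior-weighted likelihoods are 1/4 · 0.015625 = 0.0039062, 3/4 · 0.034985 = 0.026239; these sum to 0.030145.
Therefore the posterior P(jar B | data) = (0.026239) / (0.030145) = 0.87042.

0.870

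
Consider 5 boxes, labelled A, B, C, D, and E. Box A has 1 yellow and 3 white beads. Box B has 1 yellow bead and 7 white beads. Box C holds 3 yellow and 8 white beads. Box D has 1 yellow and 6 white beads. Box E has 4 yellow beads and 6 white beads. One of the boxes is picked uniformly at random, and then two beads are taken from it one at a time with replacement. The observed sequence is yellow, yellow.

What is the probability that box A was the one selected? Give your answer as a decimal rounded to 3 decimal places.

0.188

The likelihood of the observed sequence under each hypothesis: P(data | box A) = (1/4)(1/4) = 0.0625; P(data | box B) = (1/8)(1/8) = 0.015625; P(data | box C) = (3/11)(3/11) = 0.07438; P(data | box D) = (1/7)(1/7) = 0.020408; P(data | box E) = (4/10)(4/10) = 0.16.
Weighting by the prior gives 1/5 · 0.0625 = 0.0125, 1/5 · 0.015625 = 0.003125, 1/5 · 0.07438 = 0.014876, 1/5 · 0.020408 = 0.0040816, 1/5 · 0.16 = 0.032; summing to 0.066583.
Therefore the posterior P(box A | data) = (0.0125) / (0.066583) = 0.18774.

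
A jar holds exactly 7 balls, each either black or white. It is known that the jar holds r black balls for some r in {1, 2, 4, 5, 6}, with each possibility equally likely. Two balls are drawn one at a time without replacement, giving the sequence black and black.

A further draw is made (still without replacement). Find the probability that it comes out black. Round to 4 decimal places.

The likelihood of the observed sequence under each hypothesis: P(data | r = 1) = (1/7)(0/6) = 0; P(data | r = 2) = (2/7)(1/6) = 1/21; P(data | r = 4) = (4/7)(3/6) = 2/7; P(data | r = 5) = (5/7)(4/6) = 10/21; P(data | r = 6) = (6/7)(5/6) = 5/7.
The prior-weighted likelihoods are 1/5 · 0 = 0, 1/5 · 1/21 = 1/105, 1/5 · 2/7 = 2/35, 1/5 · 10/21 = 2/21, 1/5 · 5/7 = 1/7; summing to 32/105.
Normalising, the posterior is P(r = 1 | data) = 0, P(r = 2 | data) = 1/32, P(r = 4 | data) = 3/16, P(r = 5 | data) = 5/16, P(r = 6 | data) = 15/32.
So P(black next | data) = Σ P(black next | H) P(H | data) = (0)(1/32) + (2/5)(3/16) + (3/5)(5/16) + (4/5)(15/32) = 51/80.

0.6375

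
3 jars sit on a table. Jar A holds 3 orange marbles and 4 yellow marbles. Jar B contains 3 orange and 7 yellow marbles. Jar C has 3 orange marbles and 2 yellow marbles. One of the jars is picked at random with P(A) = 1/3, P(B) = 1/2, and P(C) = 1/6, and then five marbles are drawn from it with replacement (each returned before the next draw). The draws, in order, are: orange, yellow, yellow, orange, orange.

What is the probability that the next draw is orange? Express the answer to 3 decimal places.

0.435

The likelihood of the observed sequence under each hypothesis: P(data | jar A) = (3/7)(4/7)(4/7)(3/7)(3/7) = 0.025704; P(data | jar B) = (3/10)(7/10)(7/10)(3/10)(3/10) = 0.01323; P(data | jar C) = (3/5)(2/5)(2/5)(3/5)(3/5) = 0.03456.
Multiplying each by its prior: 1/3 · 0.025704 = 0.0085679, 1/2 · 0.01323 = 0.006615, 1/6 · 0.03456 = 0.00576; with total 0.020943.
Dividing through by the total gives posterior P(jar A | data) = 0.40911, P(jar B | data) = 0.31586, P(jar C | data) = 0.27503.
The predictive probability is P(orange next | data) = (3/7)(0.40911) + (3/10)(0.31586) + (3/5)(0.27503) = 0.43511.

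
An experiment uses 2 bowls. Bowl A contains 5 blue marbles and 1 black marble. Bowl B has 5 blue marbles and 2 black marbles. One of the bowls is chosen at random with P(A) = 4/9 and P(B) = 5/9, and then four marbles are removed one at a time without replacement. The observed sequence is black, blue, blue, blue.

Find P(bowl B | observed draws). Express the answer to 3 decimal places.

For each hypothesis, P(data | H) works out to: P(data | bowl A) = (1/6)(5/5)(4/4)(3/3) = 1/6; P(data | bowl B) = (2/7)(5/6)(4/5)(3/4) = 1/7.
Multiplying each by its prior: 4/9 · 1/6 = 2/27, 5/9 · 1/7 = 5/63; summing to 29/189.
Therefore the posterior P(bowl B | data) = (5/63) / (29/189) = 15/29.

0.517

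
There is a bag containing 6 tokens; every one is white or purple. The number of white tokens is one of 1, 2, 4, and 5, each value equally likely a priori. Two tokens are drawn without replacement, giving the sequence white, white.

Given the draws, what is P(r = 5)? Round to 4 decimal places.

0.5882

For each hypothesis, P(data | H) works out to: P(data | r = 1) = (1/6)(0/5) = 0; P(data | r = 2) = (2/6)(1/5) = 1/15; P(data | r = 4) = (4/6)(3/5) = 2/5; P(data | r = 5) = (5/6)(4/5) = 2/3.
Weighting by the prior gives 1/4 · 0 = 0, 1/4 · 1/15 = 1/60, 1/4 · 2/5 = 1/10, 1/4 · 2/3 = 1/6; with total 17/60.
Hence P(r = 5 | data) = (1/6) / (17/60) = 10/17.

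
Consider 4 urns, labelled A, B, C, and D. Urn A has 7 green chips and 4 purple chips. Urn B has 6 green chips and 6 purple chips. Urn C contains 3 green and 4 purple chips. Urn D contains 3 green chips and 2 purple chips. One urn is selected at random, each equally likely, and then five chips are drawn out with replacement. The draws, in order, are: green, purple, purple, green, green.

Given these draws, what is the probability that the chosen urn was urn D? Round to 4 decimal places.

Under each hypothesis, the probability of the observed sequence is: P(data | urn A) = (7/11)(4/11)(4/11)(7/11)(7/11) = 0.034076; P(data | urn B) = (6/12)(6/12)(6/12)(6/12)(6/12) = 0.03125; P(data | urn C) = (3/7)(4/7)(4/7)(3/7)(3/7) = 0.025704; P(data | urn D) = (3/5)(2/5)(2/5)(3/5)(3/5) = 0.03456.
Weighting by the prior gives 1/4 · 0.034076 = 0.008519, 1/4 · 0.03125 = 0.0078125, 1/4 · 0.025704 = 0.0064259, 1/4 · 0.03456 = 0.00864; these sum to 0.031397.
Hence P(urn D | data) = (0.00864) / (0.031397) = 0.27518.

0.2752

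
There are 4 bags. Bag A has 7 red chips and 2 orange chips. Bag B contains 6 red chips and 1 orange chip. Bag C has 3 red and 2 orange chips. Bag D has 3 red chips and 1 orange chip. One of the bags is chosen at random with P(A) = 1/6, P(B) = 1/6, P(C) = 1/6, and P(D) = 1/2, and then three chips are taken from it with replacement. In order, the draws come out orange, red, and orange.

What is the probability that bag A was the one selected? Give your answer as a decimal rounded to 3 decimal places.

For each hypothesis, P(data | H) works out to: P(data | bag A) = (2/9)(7/9)(2/9) = 0.038409; P(data | bag B) = (1/7)(6/7)(1/7) = 0.017493; P(data | bag C) = (2/5)(3/5)(2/5) = 0.096; P(data | bag D) = (1/4)(3/4)(1/4) = 0.046875.
Weighting by the prior gives 1/6 · 0.038409 = 0.0064015, 1/6 · 0.017493 = 0.0029155, 1/6 · 0.096 = 0.016, 1/2 · 0.046875 = 0.023438; these sum to 0.048754.
Therefore the posterior P(bag A | data) = (0.0064015) / (0.048754) = 0.1313.

0.131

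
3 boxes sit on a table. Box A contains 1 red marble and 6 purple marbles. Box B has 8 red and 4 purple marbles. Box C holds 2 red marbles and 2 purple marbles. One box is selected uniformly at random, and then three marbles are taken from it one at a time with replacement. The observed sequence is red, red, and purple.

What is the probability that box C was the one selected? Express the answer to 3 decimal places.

Under each hypothesis, the probability of the observed sequence is: P(data | box A) = (1/7)(1/7)(6/7) = 0.017493; P(data | box B) = (8/12)(8/12)(4/12) = 0.14815; P(data | box C) = (2/4)(2/4)(2/4) = 0.125.
Multiplying each by its prior: 1/3 · 0.017493 = 0.0058309, 1/3 · 0.14815 = 0.049383, 1/3 · 0.125 = 0.041667; with total 0.09688.
Therefore the posterior P(box C | data) = (0.041667) / (0.09688) = 0.43008.

0.430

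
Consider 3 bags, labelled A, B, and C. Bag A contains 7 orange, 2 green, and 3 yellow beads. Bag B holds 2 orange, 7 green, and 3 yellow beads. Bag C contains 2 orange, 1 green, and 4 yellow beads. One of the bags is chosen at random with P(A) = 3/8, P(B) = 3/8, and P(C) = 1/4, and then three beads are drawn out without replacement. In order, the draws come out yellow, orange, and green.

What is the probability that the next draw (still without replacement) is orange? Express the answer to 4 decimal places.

Compute the likelihood of the observed sequence for each case: P(data | bag A) = (3/12)(7/11)(2/10) = 0.031818; P(data | bag B) = (3/12)(2/11)(7/10) = 0.031818; P(data | bag C) = (4/7)(2/6)(1/5) = 0.038095.
Multiplying each by its prior: 3/8 · 0.031818 = 0.011932, 3/8 · 0.031818 = 0.011932, 1/4 · 0.038095 = 0.0095238; with total 0.033387.
The posterior is then P(bag A | data) = 0.35737, P(bag B | data) = 0.35737, P(bag C | data) = 0.28525.
Averaging over the posterior, P(orange next | data) = (2/3)(0.35737) + (1/9)(0.35737) + (1/4)(0.28525) = 0.34927.

0.3493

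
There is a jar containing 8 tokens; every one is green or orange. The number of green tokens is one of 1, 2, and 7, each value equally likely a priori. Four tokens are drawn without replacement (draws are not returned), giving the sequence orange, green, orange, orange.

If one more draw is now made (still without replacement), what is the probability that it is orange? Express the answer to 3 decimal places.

0.867

Compute the likelihood of the observed sequence for each case: P(data | r = 1) = (7/8)(1/7)(6/6)(5/5) = 1/8; P(data | r = 2) = (6/8)(2/7)(5/6)(4/5) = 1/7; P(data | r = 7) = (1/8)(7/7)(0/6) = 0.
Multiplying each by its prior: 1/3 · 1/8 = 1/24, 1/3 · 1/7 = 1/21, 1/3 · 0 = 0; summing to 5/56.
Normalising, the posterior is P(r = 1 | data) = 7/15, P(r = 2 | data) = 8/15, P(r = 7 | data) = 0.
Averaging over the posterior, P(orange next | data) = (1)(7/15) + (3/4)(8/15) = 13/15.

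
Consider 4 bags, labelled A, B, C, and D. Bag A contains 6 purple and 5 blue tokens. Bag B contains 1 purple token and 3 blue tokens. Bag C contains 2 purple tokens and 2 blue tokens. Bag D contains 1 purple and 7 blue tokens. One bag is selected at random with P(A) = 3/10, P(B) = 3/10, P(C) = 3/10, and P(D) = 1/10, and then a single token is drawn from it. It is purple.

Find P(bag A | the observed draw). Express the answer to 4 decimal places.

0.4079

Under each hypothesis, the probability of this draw is: P(data | bag A) = (6/11) = 6/11; P(data | bag B) = (1/4) = 1/4; P(data | bag C) = (2/4) = 1/2; P(data | bag D) = (1/8) = 1/8.
Weighting by the prior gives 3/10 · 6/11 = 9/55, 3/10 · 1/4 = 3/40, 3/10 · 1/2 = 3/20, 1/10 · 1/8 = 1/80; summing to 353/880.
Therefore the posterior P(bag A | data) = (9/55) / (353/880) = 144/353.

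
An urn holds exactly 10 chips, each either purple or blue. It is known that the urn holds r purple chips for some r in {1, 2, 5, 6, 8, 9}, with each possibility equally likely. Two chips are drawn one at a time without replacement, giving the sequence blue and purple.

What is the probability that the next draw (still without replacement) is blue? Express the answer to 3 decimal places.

Compute the likelihood of the observed sequence for each case: P(data | r = 1) = (9/10)(1/9) = 1/10; P(data | r = 2) = (8/10)(2/9) = 8/45; P(data | r = 5) = (5/10)(5/9) = 5/18; P(data | r = 6) = (4/10)(6/9) = 4/15; P(data | r = 8) = (2/10)(8/9) = 8/45; P(data | r = 9) = (1/10)(9/9) = 1/10.
The prior-weighted likelihoods are 1/6 · 1/10 = 1/60, 1/6 · 8/45 = 4/135, 1/6 · 5/18 = 5/108, 1/6 · 4/15 = 2/45, 1/6 · 8/45 = 4/135, 1/6 · 1/10 = 1/60; these sum to 11/60.
Dividing through by the total gives posterior P(r = 1 | data) = 1/11, P(r = 2 | data) = 16/99, P(r = 5 | data) = 25/99, P(r = 6 | data) = 8/33, P(r = 8 | data) = 16/99, P(r = 9 | data) = 1/11.
So P(blue next | data) = Σ P(blue next | H) P(H | data) = (1)(1/11) + (7/8)(16/99) + (1/2)(25/99) + (3/8)(8/33) + (1/8)(16/99) + (0)(1/11) = 31/66.

0.470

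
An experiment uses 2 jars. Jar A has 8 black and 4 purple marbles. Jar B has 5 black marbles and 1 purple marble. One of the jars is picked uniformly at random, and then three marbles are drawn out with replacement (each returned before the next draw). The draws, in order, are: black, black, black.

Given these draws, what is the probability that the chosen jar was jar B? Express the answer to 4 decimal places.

0.6614

For each hypothesis, P(data | H) works out to: P(data | jar A) = (8/12)(8/12)(8/12) = 8/27; P(data | jar B) = (5/6)(5/6)(5/6) = 125/216.
Weighting by the prior gives 1/2 · 8/27 = 4/27, 1/2 · 125/216 = 125/432; summing to 7/16.
Hence P(jar B | data) = (125/432) / (7/16) = 125/189.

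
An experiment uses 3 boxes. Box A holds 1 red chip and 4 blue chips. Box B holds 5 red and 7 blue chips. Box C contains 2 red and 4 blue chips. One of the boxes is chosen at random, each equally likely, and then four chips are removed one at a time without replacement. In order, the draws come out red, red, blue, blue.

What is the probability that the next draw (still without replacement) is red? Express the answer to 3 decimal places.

0.193

The likelihood of the observed sequence under each hypothesis: P(data | box A) = (1/5)(0/4) = 0; P(data | box B) = (5/12)(4/11)(7/10)(6/9) = 0.070707; P(data | box C) = (2/6)(1/5)(4/4)(3/3) = 0.066667.
Weighting by the prior gives 1/3 · 0 = 0, 1/3 · 0.070707 = 0.023569, 1/3 · 0.066667 = 0.022222; summing to 0.045791.
Dividing through by the total gives posterior P(box A | data) = 0, P(box B | data) = 0.51471, P(box C | data) = 0.48529.
Averaging over the posterior, P(red next | data) = (3/8)(0.51471) + (0)(0.48529) = 0.19301.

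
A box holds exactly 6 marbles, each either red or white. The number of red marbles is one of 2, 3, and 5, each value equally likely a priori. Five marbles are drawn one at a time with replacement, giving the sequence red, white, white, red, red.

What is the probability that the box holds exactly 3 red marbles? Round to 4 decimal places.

The likelihood of the observed sequence under each hypothesis: P(data | r = 2) = (2/6)(4/6)(4/6)(2/6)(2/6) = 0.016461; P(data | r = 3) = (3/6)(3/6)(3/6)(3/6)(3/6) = 0.03125; P(data | r = 5) = (5/6)(1/6)(1/6)(5/6)(5/6) = 0.016075.
Weighting by the prior gives 1/3 · 0.016461 = 0.005487, 1/3 · 0.03125 = 0.010417, 1/3 · 0.016075 = 0.0053584; these sum to 0.021262.
So P(r = 3 | data) = (0.010417) / (0.021262) = 0.48992.

0.4899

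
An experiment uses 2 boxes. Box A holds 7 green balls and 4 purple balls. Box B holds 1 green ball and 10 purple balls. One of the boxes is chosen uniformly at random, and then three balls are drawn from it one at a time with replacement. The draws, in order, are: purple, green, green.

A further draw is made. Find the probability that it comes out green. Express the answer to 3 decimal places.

0.610

For each hypothesis, P(data | H) works out to: P(data | box A) = (4/11)(7/11)(7/11) = 0.14726; P(data | box B) = (10/11)(1/11)(1/11) = 0.0075131.
Weighting by the prior gives 1/2 · 0.14726 = 0.073629, 1/2 · 0.0075131 = 0.0037566; with total 0.077385.
Normalising, the posterior is P(box A | data) = 0.95146, P(box B | data) = 0.048544.
So P(green next | data) = Σ P(green next | H) P(H | data) = (7/11)(0.95146) + (1/11)(0.048544) = 0.60989.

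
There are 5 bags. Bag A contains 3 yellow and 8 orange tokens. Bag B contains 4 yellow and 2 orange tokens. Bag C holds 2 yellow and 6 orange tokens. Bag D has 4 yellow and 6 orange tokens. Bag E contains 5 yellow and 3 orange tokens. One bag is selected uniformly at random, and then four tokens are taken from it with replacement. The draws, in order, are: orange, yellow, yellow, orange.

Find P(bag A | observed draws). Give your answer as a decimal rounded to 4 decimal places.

Compute the likelihood of the observed sequence for each case: P(data | bag A) = (8/11)(3/11)(3/11)(8/11) = 0.039342; P(data | bag B) = (2/6)(4/6)(4/6)(2/6) = 0.049383; P(data | bag C) = (6/8)(2/8)(2/8)(6/8) = 0.035156; P(data | bag D) = (6/10)(4/10)(4/10)(6/10) = 0.0576; P(data | bag E) = (3/8)(5/8)(5/8)(3/8) = 0.054932.
Multiplying each by its prior: 1/5 · 0.039342 = 0.0078683, 1/5 · 0.049383 = 0.0098765, 1/5 · 0.035156 = 0.0070313, 1/5 · 0.0576 = 0.01152, 1/5 · 0.054932 = 0.010986; summing to 0.047282.
Therefore the posterior P(bag A | data) = (0.0078683) / (0.047282) = 0.16641.

0.1664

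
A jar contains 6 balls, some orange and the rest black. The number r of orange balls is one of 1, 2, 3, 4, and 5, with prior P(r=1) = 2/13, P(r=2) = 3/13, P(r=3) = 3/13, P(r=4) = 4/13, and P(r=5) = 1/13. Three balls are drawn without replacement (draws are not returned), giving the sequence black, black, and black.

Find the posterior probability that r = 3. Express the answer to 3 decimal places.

0.086

Under each hypothesis, the probability of the observed sequence is: P(data | r = 1) = (5/6)(4/5)(3/4) = 1/2; P(data | r = 2) = (4/6)(3/5)(2/4) = 1/5; P(data | r = 3) = (3/6)(2/5)(1/4) = 1/20; P(data | r = 4) = (2/6)(1/5)(0/4) = 0; P(data | r = 5) = (1/6)(0/5) = 0.
Weighting by the prior gives 2/13 · 1/2 = 1/13, 3/13 · 1/5 = 3/65, 3/13 · 1/20 = 3/260, 4/13 · 0 = 0, 1/13 · 0 = 0; with total 7/52.
Hence P(r = 3 | data) = (3/260) / (7/52) = 3/35.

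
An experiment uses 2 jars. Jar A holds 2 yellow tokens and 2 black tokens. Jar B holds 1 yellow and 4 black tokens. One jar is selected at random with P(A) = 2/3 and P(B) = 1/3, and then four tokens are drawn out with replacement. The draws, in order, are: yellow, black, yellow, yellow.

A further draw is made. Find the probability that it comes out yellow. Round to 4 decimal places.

0.4854

Under each hypothesis, the probability of the observed sequence is: P(data | jar A) = (2/4)(2/4)(2/4)(2/4) = 0.0625; P(data | jar B) = (1/5)(4/5)(1/5)(1/5) = 0.0064.
Multiplying each by its prior: 2/3 · 0.0625 = 0.041667, 1/3 · 0.0064 = 0.0021333; with total 0.0438.
Dividing through by the total gives posterior P(jar A | data) = 0.95129, P(jar B | data) = 0.048706.
Averaging over the posterior, P(yellow next | data) = (1/2)(0.95129) + (1/5)(0.048706) = 0.48539.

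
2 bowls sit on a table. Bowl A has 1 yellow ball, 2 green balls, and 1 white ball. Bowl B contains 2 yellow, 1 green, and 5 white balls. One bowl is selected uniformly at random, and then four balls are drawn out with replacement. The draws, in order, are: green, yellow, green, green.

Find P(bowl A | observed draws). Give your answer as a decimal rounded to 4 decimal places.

Compute the likelihood of the observed sequence for each case: P(data | bowl A) = (2/4)(1/4)(2/4)(2/4) = 0.03125; P(data | bowl B) = (1/8)(2/8)(1/8)(1/8) = 0.00048828.
Weighting by the prior gives 1/2 · 0.03125 = 0.015625, 1/2 · 0.00048828 = 0.00024414; these sum to 0.015869.
Therefore the posterior P(bowl A | data) = (0.015625) / (0.015869) = 0.98462.

0.9846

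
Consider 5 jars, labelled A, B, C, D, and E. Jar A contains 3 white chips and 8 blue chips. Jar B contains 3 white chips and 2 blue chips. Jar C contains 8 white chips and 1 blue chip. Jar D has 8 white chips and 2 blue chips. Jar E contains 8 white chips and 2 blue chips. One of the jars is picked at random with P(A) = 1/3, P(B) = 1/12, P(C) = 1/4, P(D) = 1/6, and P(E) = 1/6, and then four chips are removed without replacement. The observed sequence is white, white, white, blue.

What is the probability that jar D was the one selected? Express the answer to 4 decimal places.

Under each hypothesis, the probability of the observed sequence is: P(data | jar A) = (3/11)(2/10)(1/9)(8/8) = 0.0060606; P(data | jar B) = (3/5)(2/4)(1/3)(2/2) = 0.1; P(data | jar C) = (8/9)(7/8)(6/7)(1/6) = 0.11111; P(data | jar D) = (8/10)(7/9)(6/8)(2/7) = 0.13333; P(data | jar E) = (8/10)(7/9)(6/8)(2/7) = 0.13333.
Weighting by the prior gives 1/3 · 0.0060606 = 0.0020202, 1/12 · 0.1 = 0.0083333, 1/4 · 0.11111 = 0.027778, 1/6 · 0.13333 = 0.022222, 1/6 · 0.13333 = 0.022222; with total 0.082576.
So P(jar D | data) = (0.022222) / (0.082576) = 0.26911.

0.2691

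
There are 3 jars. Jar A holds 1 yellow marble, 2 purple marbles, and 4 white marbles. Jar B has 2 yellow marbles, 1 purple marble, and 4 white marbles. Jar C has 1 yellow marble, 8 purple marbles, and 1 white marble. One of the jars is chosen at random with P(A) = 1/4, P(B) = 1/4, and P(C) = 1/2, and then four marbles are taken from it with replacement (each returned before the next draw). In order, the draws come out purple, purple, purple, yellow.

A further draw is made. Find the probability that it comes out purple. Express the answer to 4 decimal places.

0.7788

Under each hypothesis, the probability of the observed sequence is: P(data | jar A) = (2/7)(2/7)(2/7)(1/7) = 0.0033319; P(data | jar B) = (1/7)(1/7)(1/7)(2/7) = 0.00083299; P(data | jar C) = (8/10)(8/10)(8/10)(1/10) = 0.0512.
The prior-weighted likelihoods are 1/4 · 0.0033319 = 0.00083299, 1/4 · 0.00083299 = 0.00020825, 1/2 · 0.0512 = 0.0256; with total 0.026641.
Normalising, the posterior is P(jar A | data) = 0.031267, P(jar B | data) = 0.0078167, P(jar C | data) = 0.96092.
The predictive probability is P(purple next | data) = (2/7)(0.031267) + (1/7)(0.0078167) + (4/5)(0.96092) = 0.77878.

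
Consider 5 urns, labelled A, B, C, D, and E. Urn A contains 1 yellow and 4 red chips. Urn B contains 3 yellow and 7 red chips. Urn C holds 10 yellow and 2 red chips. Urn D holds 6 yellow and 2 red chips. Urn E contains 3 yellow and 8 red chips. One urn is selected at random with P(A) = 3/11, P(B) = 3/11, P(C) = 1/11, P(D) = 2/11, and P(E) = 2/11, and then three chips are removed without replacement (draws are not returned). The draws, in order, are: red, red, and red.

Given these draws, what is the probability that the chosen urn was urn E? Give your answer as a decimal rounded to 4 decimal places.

0.2465

The likelihood of the observed sequence under each hypothesis: P(data | urn A) = (4/5)(3/4)(2/3) = 0.4; P(data | urn B) = (7/10)(6/9)(5/8) = 0.29167; P(data | urn C) = (2/12)(1/11)(0/10) = 0; P(data | urn D) = (2/8)(1/7)(0/6) = 0; P(data | urn E) = (8/11)(7/10)(6/9) = 0.33939.
The prior-weighted likelihoods are 3/11 · 0.4 = 0.10909, 3/11 · 0.29167 = 0.079545, 1/11 · 0 = 0, 2/11 · 0 = 0, 2/11 · 0.33939 = 0.061708; summing to 0.25034.
Therefore the posterior P(urn E | data) = (0.061708) / (0.25034) = 0.24649.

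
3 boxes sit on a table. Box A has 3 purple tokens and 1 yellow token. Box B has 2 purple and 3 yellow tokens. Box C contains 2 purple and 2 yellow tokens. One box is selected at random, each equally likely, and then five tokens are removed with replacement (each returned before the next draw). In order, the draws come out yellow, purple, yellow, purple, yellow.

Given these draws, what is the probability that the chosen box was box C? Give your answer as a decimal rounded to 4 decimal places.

The likelihood of the observed sequence under each hypothesis: P(data | box A) = (1/4)(3/4)(1/4)(3/4)(1/4) = 0.0087891; P(data | box B) = (3/5)(2/5)(3/5)(2/5)(3/5) = 0.03456; P(data | box C) = (2/4)(2/4)(2/4)(2/4)(2/4) = 0.03125.
The prior-weighted likelihoods are 1/3 · 0.0087891 = 0.0029297, 1/3 · 0.03456 = 0.01152, 1/3 · 0.03125 = 0.010417; summing to 0.024866.
Therefore the posterior P(box C | data) = (0.010417) / (0.024866) = 0.41891.

0.4189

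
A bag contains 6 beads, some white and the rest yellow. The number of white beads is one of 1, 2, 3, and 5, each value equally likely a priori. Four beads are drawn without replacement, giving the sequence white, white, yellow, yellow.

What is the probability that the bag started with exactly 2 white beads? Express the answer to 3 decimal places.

The likelihood of the observed sequence under each hypothesis: P(data | r = 1) = (1/6)(0/5) = 0; P(data | r = 2) = (2/6)(1/5)(4/4)(3/3) = 1/15; P(data | r = 3) = (3/6)(2/5)(3/4)(2/3) = 1/10; P(data | r = 5) = (5/6)(4/5)(1/4)(0/3) = 0.
Weighting by the prior gives 1/4 · 0 = 0, 1/4 · 1/15 = 1/60, 1/4 · 1/10 = 1/40, 1/4 · 0 = 0; summing to 1/24.
Therefore the posterior P(r = 2 | data) = (1/60) / (1/24) = 2/5.

0.400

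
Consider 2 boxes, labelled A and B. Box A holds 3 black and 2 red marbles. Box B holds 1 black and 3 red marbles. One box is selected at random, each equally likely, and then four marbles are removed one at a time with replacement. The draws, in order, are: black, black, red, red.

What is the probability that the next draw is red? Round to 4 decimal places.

0.5327

Compute the likelihood of the observed sequence for each case: P(data | box A) = (3/5)(3/5)(2/5)(2/5) = 0.0576; P(data | box B) = (1/4)(1/4)(3/4)(3/4) = 0.035156.
Weighting by the prior gives 1/2 · 0.0576 = 0.0288, 1/2 · 0.035156 = 0.017578; with total 0.046378.
The posterior is then P(box A | data) = 0.62098, P(box B | data) = 0.37902.
Averaging over the posterior, P(red next | data) = (2/5)(0.62098) + (3/4)(0.37902) = 0.53266.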